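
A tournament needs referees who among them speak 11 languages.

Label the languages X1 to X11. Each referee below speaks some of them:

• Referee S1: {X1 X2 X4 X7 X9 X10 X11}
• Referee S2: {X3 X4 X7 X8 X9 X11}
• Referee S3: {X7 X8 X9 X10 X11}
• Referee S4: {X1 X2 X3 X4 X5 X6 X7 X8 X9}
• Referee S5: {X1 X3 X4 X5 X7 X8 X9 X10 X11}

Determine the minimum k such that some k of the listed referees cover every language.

S4 and S5 together: S4 ∪ S5 = {X1, X2, X3, X4, X5, X6, X7, X8, X9, X10, X11} — every language is covered.
No single referee has all 11 languages (the largest, S4, has 9), so 2 is optimal.

2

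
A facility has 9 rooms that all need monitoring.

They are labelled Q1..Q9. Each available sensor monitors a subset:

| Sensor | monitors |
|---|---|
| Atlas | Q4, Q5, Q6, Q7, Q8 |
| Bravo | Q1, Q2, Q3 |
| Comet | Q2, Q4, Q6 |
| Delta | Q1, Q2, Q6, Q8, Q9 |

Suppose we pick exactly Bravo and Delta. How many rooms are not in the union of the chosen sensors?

Union of Bravo, Delta = {Q1, Q2, Q3, Q6, Q8, Q9}.
Not covered: Q4, Q5, Q7 — 3 rooms.

3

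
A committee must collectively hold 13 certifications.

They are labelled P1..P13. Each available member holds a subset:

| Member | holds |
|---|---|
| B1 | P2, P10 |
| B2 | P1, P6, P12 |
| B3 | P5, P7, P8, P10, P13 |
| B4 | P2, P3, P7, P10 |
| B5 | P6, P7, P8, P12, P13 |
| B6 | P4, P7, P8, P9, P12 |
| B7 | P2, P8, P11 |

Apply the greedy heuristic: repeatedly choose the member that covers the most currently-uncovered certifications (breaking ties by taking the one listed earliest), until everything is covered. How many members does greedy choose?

Greedy: pick B3 (covers 5 new) → pick B2 (covers 3 new) → pick B4 (covers 2 new) → pick B6 (covers 2 new) → pick B7 (covers 1 new). Total picks: 5.

5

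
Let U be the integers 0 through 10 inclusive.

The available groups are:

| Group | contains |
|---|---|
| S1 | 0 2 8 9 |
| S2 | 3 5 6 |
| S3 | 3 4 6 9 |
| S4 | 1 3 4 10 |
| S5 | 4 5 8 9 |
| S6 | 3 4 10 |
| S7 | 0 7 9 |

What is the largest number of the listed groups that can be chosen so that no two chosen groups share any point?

S4, S7 are pairwise disjoint (S4={1,3,4,10}; S7={0,7,9}).
Every remaining group overlaps one of these, and no 3 of the listed groups are pairwise disjoint, so 2 is the maximum.

2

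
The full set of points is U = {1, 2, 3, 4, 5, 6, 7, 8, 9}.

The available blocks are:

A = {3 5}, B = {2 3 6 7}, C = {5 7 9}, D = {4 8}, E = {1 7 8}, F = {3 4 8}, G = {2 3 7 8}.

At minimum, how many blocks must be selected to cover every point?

4

Take {B, C, E, F}. Their union is {1, 2, 3, 4, 5, 6, 7, 8, 9}, which is all 9 points.
Only B contains 6, so B is forced; the remaining 5 points need at least 3 more blocks (each remaining block adds at most 2) — so at least 4 blocks are needed, and 4 is optimal.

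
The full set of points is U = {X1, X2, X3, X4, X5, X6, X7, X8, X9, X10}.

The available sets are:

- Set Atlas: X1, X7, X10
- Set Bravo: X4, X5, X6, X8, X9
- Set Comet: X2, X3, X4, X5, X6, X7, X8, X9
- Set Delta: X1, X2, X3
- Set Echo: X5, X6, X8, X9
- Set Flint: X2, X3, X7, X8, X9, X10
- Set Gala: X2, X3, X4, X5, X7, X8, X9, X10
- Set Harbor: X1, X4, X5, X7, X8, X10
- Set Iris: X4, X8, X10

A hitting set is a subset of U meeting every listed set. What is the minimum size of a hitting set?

H = {X1, X8} meets every set (each contains at least one member of H), and |H| = 2.
The sets Delta, Echo are pairwise disjoint, so any hitting set needs a separate point for each — at least 2. Hence 2 is optimal.

2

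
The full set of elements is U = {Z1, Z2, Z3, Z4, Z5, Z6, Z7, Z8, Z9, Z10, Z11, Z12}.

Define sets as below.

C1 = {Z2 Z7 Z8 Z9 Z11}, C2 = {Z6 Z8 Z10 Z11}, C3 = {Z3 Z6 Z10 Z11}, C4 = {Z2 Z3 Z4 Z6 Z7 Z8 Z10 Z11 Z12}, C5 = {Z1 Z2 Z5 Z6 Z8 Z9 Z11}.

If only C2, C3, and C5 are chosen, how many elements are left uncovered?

3

Union of C2, C3, C5 = {Z1, Z2, Z3, Z5, Z6, Z8, Z9, Z10, Z11}.
Not covered: Z4, Z7, Z12 — 3 elements.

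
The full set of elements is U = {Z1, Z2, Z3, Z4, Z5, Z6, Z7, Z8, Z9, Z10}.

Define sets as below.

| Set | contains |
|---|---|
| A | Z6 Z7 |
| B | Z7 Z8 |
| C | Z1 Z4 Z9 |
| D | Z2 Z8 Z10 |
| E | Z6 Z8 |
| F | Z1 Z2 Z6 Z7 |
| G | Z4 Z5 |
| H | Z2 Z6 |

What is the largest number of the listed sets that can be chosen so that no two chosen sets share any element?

3

B, G, H are pairwise disjoint (B={Z7,Z8}; G={Z4,Z5}; H={Z2,Z6}).
Every remaining set overlaps one of these, and no 4 of the listed sets are pairwise disjoint, so 3 is the maximum.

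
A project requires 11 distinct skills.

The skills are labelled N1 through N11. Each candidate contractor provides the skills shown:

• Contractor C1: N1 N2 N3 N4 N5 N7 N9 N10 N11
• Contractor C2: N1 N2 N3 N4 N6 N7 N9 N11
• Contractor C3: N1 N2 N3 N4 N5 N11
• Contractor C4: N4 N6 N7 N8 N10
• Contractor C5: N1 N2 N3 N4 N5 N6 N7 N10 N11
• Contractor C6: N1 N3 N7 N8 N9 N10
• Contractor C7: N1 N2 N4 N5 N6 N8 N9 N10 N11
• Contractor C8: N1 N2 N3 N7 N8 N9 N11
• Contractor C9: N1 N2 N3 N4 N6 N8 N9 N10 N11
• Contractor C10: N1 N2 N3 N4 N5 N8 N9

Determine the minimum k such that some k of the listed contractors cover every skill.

Take {C7, C8}. Their union is {N1, N2, N3, N4, N5, N6, N7, N8, N9, N10, N11}, which is all 11 skills.
No single contractor has all 11 skills (the largest, C1, has 9), so 2 is optimal.

2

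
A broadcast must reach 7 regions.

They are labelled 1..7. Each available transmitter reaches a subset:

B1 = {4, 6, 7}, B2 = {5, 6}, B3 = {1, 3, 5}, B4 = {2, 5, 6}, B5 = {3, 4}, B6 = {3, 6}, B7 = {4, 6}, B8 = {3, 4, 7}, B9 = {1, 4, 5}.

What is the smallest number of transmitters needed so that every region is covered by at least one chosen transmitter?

3

B4 and B8 and B9 together: B4 ∪ B8 ∪ B9 = {1, 2, 3, 4, 5, 6, 7} — every region is covered.
Each transmitter has at most 3 regions, and 2·3 = 6 < 7 — so at least 3 transmitters are needed, and 3 is optimal.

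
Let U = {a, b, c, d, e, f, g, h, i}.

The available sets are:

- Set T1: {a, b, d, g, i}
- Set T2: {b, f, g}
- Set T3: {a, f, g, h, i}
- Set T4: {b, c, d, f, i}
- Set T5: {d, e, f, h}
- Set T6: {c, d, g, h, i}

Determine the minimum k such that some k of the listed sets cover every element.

3

T1, T4, and T5 cover everything between them: the union {a, b, c, d, e, f, g, h, i} is all of U.
Only T5 contains e, so T5 is forced; the remaining 5 elements need at least 2 more sets (each remaining set adds at most 4) — so at least 3 sets are needed, and 3 is optimal.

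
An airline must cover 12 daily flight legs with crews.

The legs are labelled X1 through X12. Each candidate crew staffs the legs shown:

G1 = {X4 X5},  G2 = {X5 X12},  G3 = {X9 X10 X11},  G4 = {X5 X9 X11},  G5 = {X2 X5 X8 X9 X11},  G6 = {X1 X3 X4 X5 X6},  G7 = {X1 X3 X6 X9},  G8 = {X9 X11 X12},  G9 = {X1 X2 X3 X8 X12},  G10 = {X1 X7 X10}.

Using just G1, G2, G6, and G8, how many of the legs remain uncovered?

4

Union of G1, G2, G6, G8 = {X1, X3, X4, X5, X6, X9, X11, X12}.
Not covered: X2, X7, X8, X10 — 4 legs.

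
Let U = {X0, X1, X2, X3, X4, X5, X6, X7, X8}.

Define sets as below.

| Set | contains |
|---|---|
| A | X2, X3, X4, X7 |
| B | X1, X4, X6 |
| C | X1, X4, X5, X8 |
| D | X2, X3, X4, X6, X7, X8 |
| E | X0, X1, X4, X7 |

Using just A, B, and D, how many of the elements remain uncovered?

Union of A, B, D = {X1, X2, X3, X4, X6, X7, X8}.
Not covered: X0, X5 — 2 elements.

2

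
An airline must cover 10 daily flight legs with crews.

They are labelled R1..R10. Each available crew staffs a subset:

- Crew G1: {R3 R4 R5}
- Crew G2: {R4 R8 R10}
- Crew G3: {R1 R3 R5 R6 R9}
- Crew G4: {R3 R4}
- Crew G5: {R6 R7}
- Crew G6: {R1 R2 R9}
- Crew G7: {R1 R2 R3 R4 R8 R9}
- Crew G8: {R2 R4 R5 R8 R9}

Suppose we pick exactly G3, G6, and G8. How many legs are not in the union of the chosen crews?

Union of G3, G6, G8 = {R1, R2, R3, R4, R5, R6, R8, R9}.
Not covered: R7, R10 — 2 legs.

2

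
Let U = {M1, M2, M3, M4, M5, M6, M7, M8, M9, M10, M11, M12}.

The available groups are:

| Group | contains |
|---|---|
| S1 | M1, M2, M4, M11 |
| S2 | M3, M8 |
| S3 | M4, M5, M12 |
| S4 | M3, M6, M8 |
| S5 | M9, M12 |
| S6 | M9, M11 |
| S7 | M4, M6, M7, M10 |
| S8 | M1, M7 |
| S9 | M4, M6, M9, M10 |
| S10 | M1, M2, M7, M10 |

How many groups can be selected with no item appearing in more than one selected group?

4

S2, S3, S6, S10 are pairwise disjoint (S2={M3,M8}; S3={M4,M5,M12}; S6={M9,M11}; S10={M1,M2,M7,M10}).
Every remaining group overlaps one of these, and no 5 of the listed groups are pairwise disjoint, so 4 is the maximum.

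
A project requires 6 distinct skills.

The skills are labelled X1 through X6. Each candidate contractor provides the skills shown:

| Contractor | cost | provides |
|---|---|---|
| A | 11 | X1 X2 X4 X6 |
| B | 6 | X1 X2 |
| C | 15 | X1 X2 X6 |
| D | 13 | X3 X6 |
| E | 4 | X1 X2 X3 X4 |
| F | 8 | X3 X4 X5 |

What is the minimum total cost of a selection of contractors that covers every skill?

A, F together cover every skill (A ∪ F = {X1, X2, X3, X4, X5, X6}); total cost 11 + 8 = 19.
The greedy pick E, F, A costs 23; no covering selection beats 19.

19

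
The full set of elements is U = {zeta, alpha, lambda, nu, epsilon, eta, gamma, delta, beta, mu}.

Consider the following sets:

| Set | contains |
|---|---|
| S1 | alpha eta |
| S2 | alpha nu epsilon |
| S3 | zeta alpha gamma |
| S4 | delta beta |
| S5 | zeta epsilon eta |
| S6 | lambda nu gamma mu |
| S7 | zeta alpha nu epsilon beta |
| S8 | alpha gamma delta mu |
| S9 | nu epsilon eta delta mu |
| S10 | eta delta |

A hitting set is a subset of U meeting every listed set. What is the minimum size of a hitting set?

Take H = {zeta, nu, eta, delta}. Each listed set contains at least one of these, so H is a hitting set of size 4.
No choice of 3 elements meets every set, so 4 is the minimum.

4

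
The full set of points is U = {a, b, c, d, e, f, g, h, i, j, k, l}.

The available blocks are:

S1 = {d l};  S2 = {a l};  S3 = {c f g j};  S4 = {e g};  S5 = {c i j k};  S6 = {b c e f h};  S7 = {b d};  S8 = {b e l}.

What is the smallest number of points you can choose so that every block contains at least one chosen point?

4

T = {a, c, d, e} meets every block (each contains at least one member of T), and |T| = 4.
The blocks S2, S4, S5, S7 are pairwise disjoint, so any hitting set needs a separate point for each — at least 4. Hence 4 is optimal.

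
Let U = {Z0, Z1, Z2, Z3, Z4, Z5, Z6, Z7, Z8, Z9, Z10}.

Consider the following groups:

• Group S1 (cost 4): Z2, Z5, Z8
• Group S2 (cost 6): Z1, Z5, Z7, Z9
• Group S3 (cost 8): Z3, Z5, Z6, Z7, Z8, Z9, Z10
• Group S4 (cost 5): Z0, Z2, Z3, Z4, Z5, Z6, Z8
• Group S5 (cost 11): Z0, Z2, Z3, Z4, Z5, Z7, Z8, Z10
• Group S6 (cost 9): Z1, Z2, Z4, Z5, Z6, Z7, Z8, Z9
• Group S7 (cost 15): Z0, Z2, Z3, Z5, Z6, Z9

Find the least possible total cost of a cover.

S2, S3, S4 together cover every element (S2 ∪ S3 ∪ S4 = {Z0, Z1, Z2, Z3, Z4, Z5, Z6, Z7, Z8, Z9, Z10}); total cost 6 + 8 + 5 = 19.
No covering selection has total cost below 19.

19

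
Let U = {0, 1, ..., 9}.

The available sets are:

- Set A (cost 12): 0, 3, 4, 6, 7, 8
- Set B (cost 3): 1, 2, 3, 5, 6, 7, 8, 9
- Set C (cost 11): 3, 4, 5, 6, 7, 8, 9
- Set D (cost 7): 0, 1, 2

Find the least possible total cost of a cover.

15

A, B together cover every point (A ∪ B = {0, 1, 2, 3, 4, 5, 6, 7, 8, 9}); total cost 12 + 3 = 15.
No covering selection has total cost below 15.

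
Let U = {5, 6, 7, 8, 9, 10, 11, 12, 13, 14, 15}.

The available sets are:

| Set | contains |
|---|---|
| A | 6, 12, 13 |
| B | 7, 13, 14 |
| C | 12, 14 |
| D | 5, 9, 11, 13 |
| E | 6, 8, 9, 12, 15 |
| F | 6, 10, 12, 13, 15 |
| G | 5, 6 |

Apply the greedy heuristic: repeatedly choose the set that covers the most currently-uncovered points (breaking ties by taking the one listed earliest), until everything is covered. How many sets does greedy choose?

Greedy: pick E (covers 5 new) → pick B (covers 3 new) → pick D (covers 2 new) → pick F (covers 1 new). Total picks: 4.

4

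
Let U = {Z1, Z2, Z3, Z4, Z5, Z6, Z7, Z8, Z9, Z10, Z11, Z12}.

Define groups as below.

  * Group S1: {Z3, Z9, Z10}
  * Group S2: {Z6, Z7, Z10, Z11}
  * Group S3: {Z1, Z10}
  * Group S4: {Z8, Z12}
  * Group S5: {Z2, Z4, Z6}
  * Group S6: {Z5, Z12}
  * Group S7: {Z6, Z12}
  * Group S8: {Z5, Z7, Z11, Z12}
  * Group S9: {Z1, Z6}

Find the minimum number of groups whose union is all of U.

S1 and S3 and S4 and S5 and S8 together: S1 ∪ S3 ∪ S4 ∪ S5 ∪ S8 = {Z1, Z2, Z3, Z4, Z5, Z6, Z7, Z8, Z9, Z10, Z11, Z12} — every element is covered.
No 4 of the 9 groups cover everything (all 126 combinations miss at least one element), so 5 is optimal.

5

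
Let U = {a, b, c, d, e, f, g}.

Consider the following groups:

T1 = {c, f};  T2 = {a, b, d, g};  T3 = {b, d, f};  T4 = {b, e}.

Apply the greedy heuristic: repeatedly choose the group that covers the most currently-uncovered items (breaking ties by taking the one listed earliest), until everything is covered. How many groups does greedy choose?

Greedy: pick T2 (covers 4 new) → pick T1 (covers 2 new) → pick T4 (covers 1 new). Total picks: 3.

3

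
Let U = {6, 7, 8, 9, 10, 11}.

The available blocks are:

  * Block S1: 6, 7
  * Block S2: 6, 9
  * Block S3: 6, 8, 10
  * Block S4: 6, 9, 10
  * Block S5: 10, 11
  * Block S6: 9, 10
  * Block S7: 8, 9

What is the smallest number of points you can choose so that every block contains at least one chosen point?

Take H = {6, 9, 11}. Each listed block contains at least one of these, so H is a hitting set of size 3.
The blocks S1, S5, S7 are pairwise disjoint, so any hitting set needs a separate point for each — at least 3. Hence 3 is optimal.

3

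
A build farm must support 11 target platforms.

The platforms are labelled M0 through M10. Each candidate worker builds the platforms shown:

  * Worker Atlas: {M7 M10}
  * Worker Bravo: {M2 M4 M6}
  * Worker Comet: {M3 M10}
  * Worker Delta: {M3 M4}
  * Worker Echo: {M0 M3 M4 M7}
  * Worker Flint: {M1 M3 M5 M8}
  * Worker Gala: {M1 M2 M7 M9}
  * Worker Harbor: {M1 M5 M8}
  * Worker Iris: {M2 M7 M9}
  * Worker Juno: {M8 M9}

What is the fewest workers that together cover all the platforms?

5

Take {Atlas, Bravo, Echo, Flint, Juno}. Their union is {M0, M1, M2, M3, M4, M5, M6, M7, M8, M9, M10}, which is all 11 platforms.
No 4 of the 10 workers cover everything (all 210 combinations miss at least one platform), so 5 is optimal.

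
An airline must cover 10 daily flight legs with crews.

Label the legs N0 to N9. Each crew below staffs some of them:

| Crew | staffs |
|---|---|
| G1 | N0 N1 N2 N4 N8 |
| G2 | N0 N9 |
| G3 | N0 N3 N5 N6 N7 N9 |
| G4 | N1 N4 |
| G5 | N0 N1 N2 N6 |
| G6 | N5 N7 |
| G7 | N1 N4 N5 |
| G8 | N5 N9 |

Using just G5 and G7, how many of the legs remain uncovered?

4

Union of G5, G7 = {N0, N1, N2, N4, N5, N6}.
Not covered: N3, N7, N8, N9 — 4 legs.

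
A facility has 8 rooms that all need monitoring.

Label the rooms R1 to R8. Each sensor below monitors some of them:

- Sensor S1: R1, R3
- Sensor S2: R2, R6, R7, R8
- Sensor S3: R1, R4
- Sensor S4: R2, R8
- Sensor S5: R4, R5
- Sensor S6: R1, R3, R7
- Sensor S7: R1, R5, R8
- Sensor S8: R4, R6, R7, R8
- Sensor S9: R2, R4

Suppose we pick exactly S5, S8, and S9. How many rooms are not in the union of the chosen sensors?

Union of S5, S8, S9 = {R2, R4, R5, R6, R7, R8}.
Not covered: R1, R3 — 2 rooms.

2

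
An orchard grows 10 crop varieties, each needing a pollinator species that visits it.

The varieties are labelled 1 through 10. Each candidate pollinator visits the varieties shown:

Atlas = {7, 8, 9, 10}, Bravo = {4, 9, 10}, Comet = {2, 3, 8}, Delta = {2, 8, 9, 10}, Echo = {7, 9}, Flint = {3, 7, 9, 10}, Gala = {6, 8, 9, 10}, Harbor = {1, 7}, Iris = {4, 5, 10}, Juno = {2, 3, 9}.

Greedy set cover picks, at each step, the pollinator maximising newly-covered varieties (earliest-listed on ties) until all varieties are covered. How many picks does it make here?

Greedy: pick Atlas (covers 4 new) → pick Comet (covers 2 new) → pick Iris (covers 2 new) → pick Gala (covers 1 new) → pick Harbor (covers 1 new). Total picks: 5.
(The true minimum cover uses only 4 pollinators, so greedy is not optimal here.)

5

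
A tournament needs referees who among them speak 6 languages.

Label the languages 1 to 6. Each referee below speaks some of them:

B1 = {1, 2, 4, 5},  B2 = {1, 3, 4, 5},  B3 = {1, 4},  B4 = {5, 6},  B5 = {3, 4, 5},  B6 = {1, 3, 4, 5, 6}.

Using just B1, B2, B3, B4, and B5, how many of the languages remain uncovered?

0

Union of B1, B2, B3, B4, B5 = {1, 2, 3, 4, 5, 6} — that's every language, so 0 are uncovered.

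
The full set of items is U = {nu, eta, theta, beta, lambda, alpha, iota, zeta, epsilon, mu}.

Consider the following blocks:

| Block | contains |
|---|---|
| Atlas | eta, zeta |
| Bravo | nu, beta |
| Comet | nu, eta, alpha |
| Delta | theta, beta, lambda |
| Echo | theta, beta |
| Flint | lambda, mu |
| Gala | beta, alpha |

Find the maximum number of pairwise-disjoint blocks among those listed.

3

Atlas, Bravo, Flint are pairwise disjoint (Atlas={eta,zeta}; Bravo={nu,beta}; Flint={lambda,mu}).
Every remaining block overlaps one of these, and no 4 of the listed blocks are pairwise disjoint, so 3 is the maximum.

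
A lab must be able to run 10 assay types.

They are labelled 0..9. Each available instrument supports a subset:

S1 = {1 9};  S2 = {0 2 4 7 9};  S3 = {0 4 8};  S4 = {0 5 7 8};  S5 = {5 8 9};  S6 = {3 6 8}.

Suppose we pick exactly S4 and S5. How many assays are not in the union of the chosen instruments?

5

Union of S4, S5 = {0, 5, 7, 8, 9}.
Not covered: 1, 2, 3, 4, 6 — 5 assays.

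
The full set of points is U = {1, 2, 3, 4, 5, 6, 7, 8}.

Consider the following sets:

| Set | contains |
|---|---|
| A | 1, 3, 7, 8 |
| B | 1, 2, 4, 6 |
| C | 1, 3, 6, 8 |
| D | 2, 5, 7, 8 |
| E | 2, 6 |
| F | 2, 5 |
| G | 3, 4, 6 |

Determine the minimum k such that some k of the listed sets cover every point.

3

A and B and D together: A ∪ B ∪ D = {1, 2, 3, 4, 5, 6, 7, 8} — every point is covered.
No 2 of the 7 sets cover everything (all 21 combinations miss at least one point), so 3 is optimal.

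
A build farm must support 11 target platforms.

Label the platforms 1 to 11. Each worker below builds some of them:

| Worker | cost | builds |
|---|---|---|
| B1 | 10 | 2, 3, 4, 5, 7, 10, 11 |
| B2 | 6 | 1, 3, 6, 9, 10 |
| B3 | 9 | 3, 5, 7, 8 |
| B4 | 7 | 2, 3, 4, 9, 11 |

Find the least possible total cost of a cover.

B2, B3, B4 together cover every platform (B2 ∪ B3 ∪ B4 = {1, 2, 3, 4, 5, 6, 7, 8, 9, 10, 11}); total cost 6 + 9 + 7 = 22.
The greedy pick B2, B1, B3 costs 25; no covering selection beats 22.

22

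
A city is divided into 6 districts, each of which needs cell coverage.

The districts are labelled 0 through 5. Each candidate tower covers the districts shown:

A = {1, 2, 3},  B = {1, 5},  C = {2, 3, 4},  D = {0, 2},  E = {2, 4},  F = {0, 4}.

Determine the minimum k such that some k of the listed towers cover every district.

3

B and C and F together: B ∪ C ∪ F = {0, 1, 2, 3, 4, 5} — every district is covered.
Only B contains 5, so B is forced; the remaining 4 districts need at least 2 more towers (each remaining tower adds at most 3) — so at least 3 towers are needed, and 3 is optimal.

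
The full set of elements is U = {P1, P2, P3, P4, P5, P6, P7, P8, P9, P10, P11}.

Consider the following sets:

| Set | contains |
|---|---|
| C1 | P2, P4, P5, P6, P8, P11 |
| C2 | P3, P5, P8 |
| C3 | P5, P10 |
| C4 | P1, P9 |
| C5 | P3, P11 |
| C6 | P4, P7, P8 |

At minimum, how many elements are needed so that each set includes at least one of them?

4

Take H = {P1, P3, P8, P10}. Each listed set contains at least one of these, so H is a hitting set of size 4.
The sets C3, C4, C5, C6 are pairwise disjoint, so any hitting set needs a separate element for each — at least 4. Hence 4 is optimal.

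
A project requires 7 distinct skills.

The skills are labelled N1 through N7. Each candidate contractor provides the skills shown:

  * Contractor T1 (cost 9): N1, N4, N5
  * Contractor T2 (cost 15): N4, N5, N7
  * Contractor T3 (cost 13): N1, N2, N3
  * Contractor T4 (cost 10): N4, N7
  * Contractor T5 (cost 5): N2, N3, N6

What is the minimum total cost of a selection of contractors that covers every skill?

T1, T4, T5 together cover every skill (T1 ∪ T4 ∪ T5 = {N1, N2, N3, N4, N5, N6, N7}); total cost 9 + 10 + 5 = 24.
No covering selection has total cost below 24.

24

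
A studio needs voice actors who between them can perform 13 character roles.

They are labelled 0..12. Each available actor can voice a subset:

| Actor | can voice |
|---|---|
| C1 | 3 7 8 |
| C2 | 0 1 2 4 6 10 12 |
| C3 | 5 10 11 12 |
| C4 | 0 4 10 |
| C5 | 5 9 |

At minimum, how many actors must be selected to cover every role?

Take {C1, C2, C3, C5}. Their union is {0, 1, 2, 3, 4, 5, 6, 7, 8, 9, 10, 11, 12}, which is all 13 roles.
No 3 of the 5 actors cover everything (all 10 combinations miss at least one role), so 4 is optimal.

4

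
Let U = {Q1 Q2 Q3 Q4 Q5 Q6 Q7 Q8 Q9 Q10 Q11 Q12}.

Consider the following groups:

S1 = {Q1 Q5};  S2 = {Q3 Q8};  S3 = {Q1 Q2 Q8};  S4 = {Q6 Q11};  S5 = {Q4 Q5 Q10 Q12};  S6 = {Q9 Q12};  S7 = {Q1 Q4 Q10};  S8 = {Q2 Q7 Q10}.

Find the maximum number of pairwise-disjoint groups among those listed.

5

S1, S2, S4, S6, S8 are pairwise disjoint (S1={Q1,Q5}; S2={Q3,Q8}; S4={Q6,Q11}; S6={Q9,Q12}; S8={Q2,Q7,Q10}).
Every remaining group overlaps one of these, and no 6 of the listed groups are pairwise disjoint, so 5 is the maximum.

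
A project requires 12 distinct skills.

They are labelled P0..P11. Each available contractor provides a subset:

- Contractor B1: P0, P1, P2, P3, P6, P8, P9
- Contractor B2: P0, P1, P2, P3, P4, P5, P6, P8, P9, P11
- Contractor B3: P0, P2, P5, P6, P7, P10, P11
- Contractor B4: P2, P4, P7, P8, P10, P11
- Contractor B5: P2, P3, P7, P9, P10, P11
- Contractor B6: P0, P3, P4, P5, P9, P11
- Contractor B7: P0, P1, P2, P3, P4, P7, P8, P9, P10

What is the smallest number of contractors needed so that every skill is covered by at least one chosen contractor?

2

B2 and B4 together: B2 ∪ B4 = {P0, P1, P2, P3, P4, P5, P6, P7, P8, P9, P10, P11} — every skill is covered.
No single contractor has all 12 skills (the largest, B2, has 10), so 2 is optimal.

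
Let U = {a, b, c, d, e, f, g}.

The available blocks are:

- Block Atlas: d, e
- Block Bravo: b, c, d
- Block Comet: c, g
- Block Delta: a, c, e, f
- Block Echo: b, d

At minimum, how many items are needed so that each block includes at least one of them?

The 2 items {c, d} hit every block.
The blocks Delta, Echo are pairwise disjoint, so any hitting set needs a separate item for each — at least 2. Hence 2 is optimal.

2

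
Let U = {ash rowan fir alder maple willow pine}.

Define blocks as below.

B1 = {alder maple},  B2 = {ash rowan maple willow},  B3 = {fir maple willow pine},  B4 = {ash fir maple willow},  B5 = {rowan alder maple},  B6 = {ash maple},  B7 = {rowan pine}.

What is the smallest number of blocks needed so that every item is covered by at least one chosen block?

3

Take {B1, B4, B7}. Their union is {ash, rowan, fir, alder, maple, willow, pine}, which is all 7 items.
No 2 of the 7 blocks cover everything (all 21 combinations miss at least one item), so 3 is optimal.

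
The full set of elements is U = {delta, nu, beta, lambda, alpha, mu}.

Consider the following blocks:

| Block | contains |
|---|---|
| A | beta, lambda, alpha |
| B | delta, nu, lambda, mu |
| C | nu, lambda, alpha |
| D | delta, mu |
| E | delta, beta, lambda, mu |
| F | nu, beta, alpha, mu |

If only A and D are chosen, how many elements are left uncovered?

1

Union of A, D = {delta, beta, lambda, alpha, mu}.
Not covered: nu — 1 element.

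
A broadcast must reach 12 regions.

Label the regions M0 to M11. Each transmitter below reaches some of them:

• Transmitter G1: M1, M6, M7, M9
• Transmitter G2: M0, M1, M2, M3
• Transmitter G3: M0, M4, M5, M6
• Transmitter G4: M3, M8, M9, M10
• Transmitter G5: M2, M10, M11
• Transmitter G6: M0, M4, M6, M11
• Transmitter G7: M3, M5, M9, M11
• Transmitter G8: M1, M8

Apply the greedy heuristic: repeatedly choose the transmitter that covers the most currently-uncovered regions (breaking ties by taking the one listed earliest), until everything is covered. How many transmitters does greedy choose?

Greedy: pick G1 (covers 4 new) → pick G2 (covers 3 new) → pick G3 (covers 2 new) → pick G4 (covers 2 new) → pick G5 (covers 1 new). Total picks: 5.
(The true minimum cover uses only 4 transmitters, so greedy is not optimal here.)

5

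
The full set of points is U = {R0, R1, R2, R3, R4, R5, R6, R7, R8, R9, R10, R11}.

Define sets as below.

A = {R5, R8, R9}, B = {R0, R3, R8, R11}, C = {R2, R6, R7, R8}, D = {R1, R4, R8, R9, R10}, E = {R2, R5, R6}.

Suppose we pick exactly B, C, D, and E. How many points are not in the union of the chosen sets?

Union of B, C, D, E = {R0, R1, R2, R3, R4, R5, R6, R7, R8, R9, R10, R11} — that's every point, so 0 are uncovered.

0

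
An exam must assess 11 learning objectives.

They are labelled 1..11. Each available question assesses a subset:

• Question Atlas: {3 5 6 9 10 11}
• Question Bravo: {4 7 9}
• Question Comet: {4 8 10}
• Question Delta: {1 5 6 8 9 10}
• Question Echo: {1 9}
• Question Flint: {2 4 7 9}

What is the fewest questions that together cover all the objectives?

Atlas and Delta and Flint together: Atlas ∪ Delta ∪ Flint = {1, 2, 3, 4, 5, 6, 7, 8, 9, 10, 11} — every objective is covered.
Only Flint contains 2, so Flint is forced; the remaining 7 objectives need at least 2 more questions (each remaining question adds at most 5) — so at least 3 questions are needed, and 3 is optimal.

3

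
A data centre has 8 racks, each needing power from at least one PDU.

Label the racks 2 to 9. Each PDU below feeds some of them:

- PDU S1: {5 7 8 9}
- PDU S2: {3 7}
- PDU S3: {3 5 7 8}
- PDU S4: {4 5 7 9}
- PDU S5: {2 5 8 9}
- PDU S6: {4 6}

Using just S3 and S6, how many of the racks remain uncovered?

2

Union of S3, S6 = {3, 4, 5, 6, 7, 8}.
Not covered: 2, 9 — 2 racks.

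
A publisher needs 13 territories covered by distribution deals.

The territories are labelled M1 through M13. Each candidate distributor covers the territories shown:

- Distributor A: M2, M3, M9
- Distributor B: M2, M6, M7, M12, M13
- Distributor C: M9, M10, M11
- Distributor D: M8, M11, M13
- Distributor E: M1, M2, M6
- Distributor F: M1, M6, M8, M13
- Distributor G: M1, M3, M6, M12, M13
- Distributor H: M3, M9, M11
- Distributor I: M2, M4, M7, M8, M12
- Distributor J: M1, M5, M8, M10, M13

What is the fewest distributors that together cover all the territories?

4

Take {E, H, I, J}. Their union is {M1, M2, M3, M4, M5, M6, M7, M8, M9, M10, M11, M12, M13}, which is all 13 territories.
No 3 of the 10 distributors cover everything (all 120 combinations miss at least one territory), so 4 is optimal.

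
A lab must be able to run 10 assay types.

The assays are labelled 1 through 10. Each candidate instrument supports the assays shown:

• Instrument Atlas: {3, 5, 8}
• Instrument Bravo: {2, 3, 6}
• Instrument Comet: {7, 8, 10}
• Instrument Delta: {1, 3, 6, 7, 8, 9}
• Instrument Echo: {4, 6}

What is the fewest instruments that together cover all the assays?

5

Take {Atlas, Bravo, Comet, Delta, Echo}. Their union is {1, 2, 3, 4, 5, 6, 7, 8, 9, 10}, which is all 10 assays.
Only Delta contains 1, so Delta is forced; the remaining 4 assays need at least 4 more instruments (each remaining instrument adds at most 1) — so at least 5 instruments are needed, and 5 is optimal.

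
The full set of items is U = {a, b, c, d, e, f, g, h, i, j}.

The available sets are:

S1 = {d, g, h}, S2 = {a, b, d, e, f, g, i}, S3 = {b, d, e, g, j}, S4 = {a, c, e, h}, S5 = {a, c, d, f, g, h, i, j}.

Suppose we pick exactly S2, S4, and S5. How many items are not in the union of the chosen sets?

0

Union of S2, S4, S5 = {a, b, c, d, e, f, g, h, i, j} — that's every item, so 0 are uncovered.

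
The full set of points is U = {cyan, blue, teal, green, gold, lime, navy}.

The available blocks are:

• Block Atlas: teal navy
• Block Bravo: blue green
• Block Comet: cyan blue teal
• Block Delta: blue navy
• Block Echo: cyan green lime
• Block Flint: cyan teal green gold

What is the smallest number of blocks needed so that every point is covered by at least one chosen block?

Delta and Echo and Flint together: Delta ∪ Echo ∪ Flint = {cyan, blue, teal, green, gold, lime, navy} — every point is covered.
Only Flint contains gold, so Flint is forced; the remaining 3 points need at least 2 more blocks (each remaining block adds at most 2) — so at least 3 blocks are needed, and 3 is optimal.

3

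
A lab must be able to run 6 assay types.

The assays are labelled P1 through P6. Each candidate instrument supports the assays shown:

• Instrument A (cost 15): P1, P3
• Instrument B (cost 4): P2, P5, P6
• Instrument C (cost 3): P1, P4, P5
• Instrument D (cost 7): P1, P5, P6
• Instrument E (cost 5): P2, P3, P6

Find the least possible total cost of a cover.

C, E together cover every assay (C ∪ E = {P1, P2, P3, P4, P5, P6}); total cost 3 + 5 = 8.
No covering selection has total cost below 8.

8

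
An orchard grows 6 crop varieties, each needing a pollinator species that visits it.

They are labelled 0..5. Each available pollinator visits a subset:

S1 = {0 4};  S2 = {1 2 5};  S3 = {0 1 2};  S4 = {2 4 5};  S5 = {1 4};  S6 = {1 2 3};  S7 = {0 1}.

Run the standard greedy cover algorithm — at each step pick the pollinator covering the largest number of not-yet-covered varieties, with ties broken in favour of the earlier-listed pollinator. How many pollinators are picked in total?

3

Greedy: pick S2 (covers 3 new) → pick S1 (covers 2 new) → pick S6 (covers 1 new). Total picks: 3.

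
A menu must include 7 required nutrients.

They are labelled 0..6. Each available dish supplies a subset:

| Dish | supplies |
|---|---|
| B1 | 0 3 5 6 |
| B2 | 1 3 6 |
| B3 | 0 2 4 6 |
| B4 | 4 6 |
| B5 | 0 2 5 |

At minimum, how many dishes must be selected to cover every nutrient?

3

Take {B2, B3, B5}. Their union is {0, 1, 2, 3, 4, 5, 6}, which is all 7 nutrients.
Only B2 contains 1, so B2 is forced; the remaining 4 nutrients need at least 2 more dishes (each remaining dish adds at most 3) — so at least 3 dishes are needed, and 3 is optimal.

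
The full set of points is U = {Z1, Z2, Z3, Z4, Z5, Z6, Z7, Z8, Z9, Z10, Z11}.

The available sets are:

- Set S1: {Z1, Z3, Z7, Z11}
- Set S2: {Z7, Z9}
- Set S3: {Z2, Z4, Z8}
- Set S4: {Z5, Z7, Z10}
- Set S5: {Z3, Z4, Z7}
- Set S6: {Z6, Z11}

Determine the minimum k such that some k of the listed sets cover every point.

5

S1, S2, S3, S4, and S6 cover everything between them: the union {Z1, Z2, Z3, Z4, Z5, Z6, Z7, Z8, Z9, Z10, Z11} is all of U.
No 4 of the 6 sets cover everything (all 15 combinations miss at least one point), so 5 is optimal.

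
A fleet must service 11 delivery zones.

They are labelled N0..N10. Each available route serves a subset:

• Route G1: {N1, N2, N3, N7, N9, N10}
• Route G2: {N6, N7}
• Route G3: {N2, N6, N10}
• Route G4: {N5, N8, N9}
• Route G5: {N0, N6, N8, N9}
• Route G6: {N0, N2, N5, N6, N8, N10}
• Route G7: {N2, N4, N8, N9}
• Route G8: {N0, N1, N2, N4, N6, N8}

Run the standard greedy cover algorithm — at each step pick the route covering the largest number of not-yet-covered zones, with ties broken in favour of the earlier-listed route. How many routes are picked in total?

Greedy: pick G1 (covers 6 new) → pick G6 (covers 4 new) → pick G7 (covers 1 new). Total picks: 3.

3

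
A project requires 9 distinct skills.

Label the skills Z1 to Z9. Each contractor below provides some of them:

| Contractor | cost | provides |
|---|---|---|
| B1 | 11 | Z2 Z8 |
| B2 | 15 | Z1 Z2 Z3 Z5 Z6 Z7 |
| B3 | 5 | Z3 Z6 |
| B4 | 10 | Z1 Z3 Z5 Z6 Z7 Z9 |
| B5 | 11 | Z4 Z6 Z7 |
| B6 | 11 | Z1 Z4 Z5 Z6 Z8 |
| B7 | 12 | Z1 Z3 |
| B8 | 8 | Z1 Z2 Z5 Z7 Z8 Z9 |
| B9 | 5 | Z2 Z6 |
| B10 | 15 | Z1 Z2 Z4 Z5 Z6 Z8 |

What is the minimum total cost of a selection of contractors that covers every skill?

24

B3, B6, B8 together cover every skill (B3 ∪ B6 ∪ B8 = {Z1, Z2, Z3, Z4, Z5, Z6, Z7, Z8, Z9}); total cost 5 + 11 + 8 = 24.
No covering selection has total cost below 24.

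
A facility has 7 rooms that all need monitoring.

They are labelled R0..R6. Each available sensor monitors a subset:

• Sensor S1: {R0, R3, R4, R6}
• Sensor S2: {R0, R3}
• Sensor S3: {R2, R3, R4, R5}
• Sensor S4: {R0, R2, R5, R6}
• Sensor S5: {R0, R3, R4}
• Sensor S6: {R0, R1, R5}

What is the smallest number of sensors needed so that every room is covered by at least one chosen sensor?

3

S4 and S5 and S6 together: S4 ∪ S5 ∪ S6 = {R0, R1, R2, R3, R4, R5, R6} — every room is covered.
Only S6 contains R1, so S6 is forced; the remaining 4 rooms need at least 2 more sensors (each remaining sensor adds at most 3) — so at least 3 sensors are needed, and 3 is optimal.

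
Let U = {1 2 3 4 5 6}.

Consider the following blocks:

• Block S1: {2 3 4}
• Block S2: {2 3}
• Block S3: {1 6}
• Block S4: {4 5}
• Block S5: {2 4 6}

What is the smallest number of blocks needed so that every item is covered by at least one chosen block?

3

S1, S3, and S4 cover everything between them: the union {1, 2, 3, 4, 5, 6} is all of U.
Only S3 contains 1, so S3 is forced; the remaining 4 items need at least 2 more blocks (each remaining block adds at most 3) — so at least 3 blocks are needed, and 3 is optimal.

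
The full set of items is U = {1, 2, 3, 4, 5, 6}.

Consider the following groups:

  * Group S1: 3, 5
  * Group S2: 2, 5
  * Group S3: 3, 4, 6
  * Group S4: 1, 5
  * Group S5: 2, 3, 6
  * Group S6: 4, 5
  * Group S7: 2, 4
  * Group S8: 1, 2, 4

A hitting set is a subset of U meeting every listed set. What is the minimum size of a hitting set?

H = {2, 4, 5} meets every group (each contains at least one member of H), and |H| = 3.
No choice of 2 items meets every group, so 3 is the minimum.

3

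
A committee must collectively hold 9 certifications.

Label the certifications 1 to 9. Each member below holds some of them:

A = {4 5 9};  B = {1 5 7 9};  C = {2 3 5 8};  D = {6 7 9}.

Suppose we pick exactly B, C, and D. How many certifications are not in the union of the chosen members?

1

Union of B, C, D = {1, 2, 3, 5, 6, 7, 8, 9}.
Not covered: 4 — 1 certification.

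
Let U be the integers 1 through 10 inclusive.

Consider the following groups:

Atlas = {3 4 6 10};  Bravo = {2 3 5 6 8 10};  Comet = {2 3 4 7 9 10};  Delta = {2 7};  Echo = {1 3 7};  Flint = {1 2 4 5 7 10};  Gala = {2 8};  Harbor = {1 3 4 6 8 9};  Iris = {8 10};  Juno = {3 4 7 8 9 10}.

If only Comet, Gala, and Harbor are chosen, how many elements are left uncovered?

1

Union of Comet, Gala, Harbor = {1, 2, 3, 4, 6, 7, 8, 9, 10}.
Not covered: 5 — 1 element.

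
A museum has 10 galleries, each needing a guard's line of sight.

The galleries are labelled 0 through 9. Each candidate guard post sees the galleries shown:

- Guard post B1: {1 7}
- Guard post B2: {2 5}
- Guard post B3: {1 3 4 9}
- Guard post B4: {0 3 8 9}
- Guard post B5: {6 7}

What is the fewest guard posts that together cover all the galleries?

B2 and B3 and B4 and B5 together: B2 ∪ B3 ∪ B4 ∪ B5 = {0, 1, 2, 3, 4, 5, 6, 7, 8, 9} — every gallery is covered.
Only B4 contains 0, so B4 is forced; the remaining 6 galleries need at least 3 more guard posts (each remaining guard post adds at most 2) — so at least 4 guard posts are needed, and 4 is optimal.

4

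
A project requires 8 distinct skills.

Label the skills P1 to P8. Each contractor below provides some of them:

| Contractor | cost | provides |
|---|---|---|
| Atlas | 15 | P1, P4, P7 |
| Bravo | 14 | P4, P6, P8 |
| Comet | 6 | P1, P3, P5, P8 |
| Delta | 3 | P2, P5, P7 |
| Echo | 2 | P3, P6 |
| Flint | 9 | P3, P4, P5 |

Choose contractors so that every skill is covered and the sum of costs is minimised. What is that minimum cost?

20

Comet, Delta, Echo, Flint together cover every skill (Comet ∪ Delta ∪ Echo ∪ Flint = {P1, P2, P3, P4, P5, P6, P7, P8}); total cost 6 + 3 + 2 + 9 = 20.
No covering selection has total cost below 20.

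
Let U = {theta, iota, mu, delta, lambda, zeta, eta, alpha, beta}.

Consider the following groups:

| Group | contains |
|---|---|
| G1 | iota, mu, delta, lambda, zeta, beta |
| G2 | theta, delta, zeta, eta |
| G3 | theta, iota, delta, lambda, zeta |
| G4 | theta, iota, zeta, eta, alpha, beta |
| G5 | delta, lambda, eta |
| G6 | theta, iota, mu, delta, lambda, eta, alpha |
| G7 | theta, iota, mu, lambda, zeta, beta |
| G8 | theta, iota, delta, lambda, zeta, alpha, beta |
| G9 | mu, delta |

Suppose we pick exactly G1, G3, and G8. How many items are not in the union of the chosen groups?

1

Union of G1, G3, G8 = {theta, iota, mu, delta, lambda, zeta, alpha, beta}.
Not covered: eta — 1 item.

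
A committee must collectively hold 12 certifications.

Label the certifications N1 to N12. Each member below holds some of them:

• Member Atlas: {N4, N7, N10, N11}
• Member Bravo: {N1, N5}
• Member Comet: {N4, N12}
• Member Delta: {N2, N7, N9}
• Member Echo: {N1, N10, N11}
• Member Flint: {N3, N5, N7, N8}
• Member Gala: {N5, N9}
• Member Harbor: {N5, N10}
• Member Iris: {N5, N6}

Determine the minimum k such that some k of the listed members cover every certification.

5

Take {Comet, Delta, Echo, Flint, Iris}. Their union is {N1, N2, N3, N4, N5, N6, N7, N8, N9, N10, N11, N12}, which is all 12 certifications.
No 4 of the 9 members cover everything (all 126 combinations miss at least one certification), so 5 is optimal.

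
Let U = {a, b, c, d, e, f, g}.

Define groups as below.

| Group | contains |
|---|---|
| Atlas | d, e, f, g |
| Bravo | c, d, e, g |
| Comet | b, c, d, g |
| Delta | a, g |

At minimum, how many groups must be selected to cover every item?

3

Atlas and Comet and Delta together: Atlas ∪ Comet ∪ Delta = {a, b, c, d, e, f, g} — every item is covered.
Only Delta contains a, so Delta is forced; the remaining 5 items need at least 2 more groups (each remaining group adds at most 3) — so at least 3 groups are needed, and 3 is optimal.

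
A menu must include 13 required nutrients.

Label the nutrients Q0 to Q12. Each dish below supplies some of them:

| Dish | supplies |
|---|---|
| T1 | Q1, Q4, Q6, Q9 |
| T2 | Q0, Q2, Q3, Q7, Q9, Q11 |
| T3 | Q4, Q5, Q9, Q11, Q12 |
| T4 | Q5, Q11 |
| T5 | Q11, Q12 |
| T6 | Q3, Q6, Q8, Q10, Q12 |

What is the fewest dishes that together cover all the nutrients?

Take {T1, T2, T4, T6}. Their union is {Q0, Q1, Q2, Q3, Q4, Q5, Q6, Q7, Q8, Q9, Q10, Q11, Q12}, which is all 13 nutrients.
No 3 of the 6 dishes cover everything (all 20 combinations miss at least one nutrient), so 4 is optimal.

4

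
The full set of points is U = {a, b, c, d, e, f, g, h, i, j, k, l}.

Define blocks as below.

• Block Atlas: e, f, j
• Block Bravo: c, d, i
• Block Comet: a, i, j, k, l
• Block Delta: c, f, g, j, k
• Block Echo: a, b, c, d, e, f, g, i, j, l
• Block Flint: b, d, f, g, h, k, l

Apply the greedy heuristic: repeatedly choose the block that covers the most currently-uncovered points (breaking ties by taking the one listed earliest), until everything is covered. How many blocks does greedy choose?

2

Greedy: pick Echo (covers 10 new) → pick Flint (covers 2 new). Total picks: 2.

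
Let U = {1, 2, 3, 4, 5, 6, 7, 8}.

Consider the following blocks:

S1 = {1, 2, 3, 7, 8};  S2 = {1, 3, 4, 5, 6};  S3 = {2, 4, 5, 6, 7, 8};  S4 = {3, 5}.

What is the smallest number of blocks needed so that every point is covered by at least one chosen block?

S2 and S3 together: S2 ∪ S3 = {1, 2, 3, 4, 5, 6, 7, 8} — every point is covered.
No single block has all 8 points (the largest, S3, has 6), so 2 is optimal.

2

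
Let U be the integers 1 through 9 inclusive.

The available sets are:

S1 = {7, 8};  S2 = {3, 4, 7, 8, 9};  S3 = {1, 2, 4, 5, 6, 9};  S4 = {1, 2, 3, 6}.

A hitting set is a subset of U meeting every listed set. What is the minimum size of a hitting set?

Take H = {1, 8}. Each listed set contains at least one of these, so H is a hitting set of size 2.
The sets S1, S3 are pairwise disjoint, so any hitting set needs a separate item for each — at least 2. Hence 2 is optimal.

2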